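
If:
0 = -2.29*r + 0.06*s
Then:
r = 0.0262008733624454*s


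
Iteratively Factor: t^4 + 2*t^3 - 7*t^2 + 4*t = (t)*(t^3 + 2*t^2 - 7*t + 4) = t*(t - 1)*(t^2 + 3*t - 4) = t*(t - 1)^2*(t + 4)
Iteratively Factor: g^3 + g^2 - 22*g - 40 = (g - 5)*(g^2 + 6*g + 8) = (g - 5)*(g + 4)*(g + 2)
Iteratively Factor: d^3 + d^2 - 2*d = (d + 2)*(d^2 - d) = (d - 1)*(d + 2)*(d)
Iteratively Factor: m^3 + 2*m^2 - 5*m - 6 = (m + 3)*(m^2 - m - 2) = (m + 1)*(m + 3)*(m - 2)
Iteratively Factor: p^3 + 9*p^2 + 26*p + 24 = (p + 2)*(p^2 + 7*p + 12) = (p + 2)*(p + 3)*(p + 4)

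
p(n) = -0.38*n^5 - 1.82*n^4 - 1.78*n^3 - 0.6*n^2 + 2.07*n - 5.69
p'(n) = -1.9*n^4 - 7.28*n^3 - 5.34*n^2 - 1.2*n + 2.07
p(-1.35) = -9.54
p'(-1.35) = 5.56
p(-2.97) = -24.29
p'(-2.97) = 1.42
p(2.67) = -182.38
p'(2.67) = -274.33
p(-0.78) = -7.39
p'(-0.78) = 2.51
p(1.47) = -20.70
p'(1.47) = -43.23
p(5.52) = -3949.21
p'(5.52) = -3155.78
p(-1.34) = -9.48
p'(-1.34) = 5.48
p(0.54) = -5.20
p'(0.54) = -1.44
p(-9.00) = 11722.30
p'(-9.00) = -7578.45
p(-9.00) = 11722.30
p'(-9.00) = -7578.45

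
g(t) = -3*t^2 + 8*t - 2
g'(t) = 8 - 6*t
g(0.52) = 1.35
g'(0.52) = 4.88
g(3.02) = -5.20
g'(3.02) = -10.12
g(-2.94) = -51.45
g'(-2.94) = 25.64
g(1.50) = 3.25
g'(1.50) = -1.00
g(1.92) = 2.30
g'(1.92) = -3.52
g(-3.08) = -55.10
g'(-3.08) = 26.48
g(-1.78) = -25.75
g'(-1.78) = 18.68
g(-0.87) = -11.23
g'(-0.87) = 13.22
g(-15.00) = -797.00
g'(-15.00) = 98.00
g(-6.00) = -158.00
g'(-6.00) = 44.00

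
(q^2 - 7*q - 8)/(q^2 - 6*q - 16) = (q + 1)/(q + 2)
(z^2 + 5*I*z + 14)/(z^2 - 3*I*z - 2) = (z + 7*I)/(z - I)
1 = 1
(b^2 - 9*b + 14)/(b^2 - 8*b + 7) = (b - 2)/(b - 1)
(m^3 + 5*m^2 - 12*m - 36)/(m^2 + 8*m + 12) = m - 3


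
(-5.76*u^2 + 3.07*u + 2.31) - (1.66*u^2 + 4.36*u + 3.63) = -7.42*u^2 - 1.29*u - 1.32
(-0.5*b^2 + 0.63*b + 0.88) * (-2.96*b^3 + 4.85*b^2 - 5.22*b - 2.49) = 1.48*b^5 - 4.2898*b^4 + 3.0607*b^3 + 2.2244*b^2 - 6.1623*b - 2.1912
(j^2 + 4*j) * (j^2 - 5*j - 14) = j^4 - j^3 - 34*j^2 - 56*j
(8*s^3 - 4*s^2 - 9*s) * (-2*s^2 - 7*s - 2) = -16*s^5 - 48*s^4 + 30*s^3 + 71*s^2 + 18*s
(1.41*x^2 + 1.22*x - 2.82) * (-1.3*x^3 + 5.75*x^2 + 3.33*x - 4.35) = -1.833*x^5 + 6.5215*x^4 + 15.3763*x^3 - 18.2859*x^2 - 14.6976*x + 12.267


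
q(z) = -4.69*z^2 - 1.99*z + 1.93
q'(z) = -9.38*z - 1.99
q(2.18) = -24.70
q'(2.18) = -22.44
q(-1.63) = -7.29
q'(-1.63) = 13.30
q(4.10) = -85.07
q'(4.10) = -40.45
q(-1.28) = -3.21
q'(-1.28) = 10.02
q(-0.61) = 1.40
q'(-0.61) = 3.73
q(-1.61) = -7.02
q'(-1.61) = 13.11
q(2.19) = -24.92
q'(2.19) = -22.53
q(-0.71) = 0.98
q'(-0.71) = 4.67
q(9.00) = -395.87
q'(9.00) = -86.41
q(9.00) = -395.87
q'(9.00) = -86.41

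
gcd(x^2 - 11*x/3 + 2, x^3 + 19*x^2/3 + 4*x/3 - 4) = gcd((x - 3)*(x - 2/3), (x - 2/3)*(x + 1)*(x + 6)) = x - 2/3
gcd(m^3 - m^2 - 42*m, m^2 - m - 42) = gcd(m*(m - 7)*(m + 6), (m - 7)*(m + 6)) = m^2 - m - 42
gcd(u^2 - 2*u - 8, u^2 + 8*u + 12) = u + 2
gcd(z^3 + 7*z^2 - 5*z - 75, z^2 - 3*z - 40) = z + 5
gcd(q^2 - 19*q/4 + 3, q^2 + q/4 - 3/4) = q - 3/4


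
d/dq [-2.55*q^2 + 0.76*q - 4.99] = 0.76 - 5.1*q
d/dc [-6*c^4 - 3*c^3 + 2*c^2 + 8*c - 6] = -24*c^3 - 9*c^2 + 4*c + 8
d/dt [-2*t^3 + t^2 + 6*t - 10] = -6*t^2 + 2*t + 6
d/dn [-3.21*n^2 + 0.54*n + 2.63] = 0.54 - 6.42*n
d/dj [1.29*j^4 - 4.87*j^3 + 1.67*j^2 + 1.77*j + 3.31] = 5.16*j^3 - 14.61*j^2 + 3.34*j + 1.77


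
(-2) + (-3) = -5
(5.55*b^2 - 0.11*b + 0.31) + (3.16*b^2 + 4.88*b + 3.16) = 8.71*b^2 + 4.77*b + 3.47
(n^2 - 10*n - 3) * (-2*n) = -2*n^3 + 20*n^2 + 6*n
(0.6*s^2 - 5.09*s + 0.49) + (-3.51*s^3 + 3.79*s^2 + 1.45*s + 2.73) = -3.51*s^3 + 4.39*s^2 - 3.64*s + 3.22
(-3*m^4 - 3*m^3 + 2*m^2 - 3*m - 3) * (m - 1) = -3*m^5 + 5*m^3 - 5*m^2 + 3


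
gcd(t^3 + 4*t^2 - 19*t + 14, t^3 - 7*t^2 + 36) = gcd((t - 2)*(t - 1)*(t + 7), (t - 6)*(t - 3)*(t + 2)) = 1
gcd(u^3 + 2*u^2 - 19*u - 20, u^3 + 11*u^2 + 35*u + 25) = u^2 + 6*u + 5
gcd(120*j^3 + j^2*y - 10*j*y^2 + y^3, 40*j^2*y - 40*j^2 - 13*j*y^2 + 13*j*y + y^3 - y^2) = 40*j^2 - 13*j*y + y^2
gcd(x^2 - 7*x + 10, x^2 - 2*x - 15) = x - 5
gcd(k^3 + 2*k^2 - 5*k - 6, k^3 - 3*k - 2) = k^2 - k - 2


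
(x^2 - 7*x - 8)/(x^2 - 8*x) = (x + 1)/x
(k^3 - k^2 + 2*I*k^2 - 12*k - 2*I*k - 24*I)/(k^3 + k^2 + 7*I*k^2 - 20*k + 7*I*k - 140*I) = (k^2 + k*(3 + 2*I) + 6*I)/(k^2 + k*(5 + 7*I) + 35*I)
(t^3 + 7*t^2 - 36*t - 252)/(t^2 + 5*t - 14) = (t^2 - 36)/(t - 2)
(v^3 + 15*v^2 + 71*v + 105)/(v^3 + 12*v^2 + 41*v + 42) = (v + 5)/(v + 2)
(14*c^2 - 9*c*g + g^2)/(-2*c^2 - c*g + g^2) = (-7*c + g)/(c + g)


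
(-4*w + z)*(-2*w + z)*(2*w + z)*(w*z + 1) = 16*w^4*z - 4*w^3*z^2 + 16*w^3 - 4*w^2*z^3 - 4*w^2*z + w*z^4 - 4*w*z^2 + z^3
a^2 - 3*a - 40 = (a - 8)*(a + 5)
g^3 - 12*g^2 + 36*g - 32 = (g - 8)*(g - 2)^2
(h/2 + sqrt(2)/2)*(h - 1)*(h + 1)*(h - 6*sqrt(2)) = h^4/2 - 5*sqrt(2)*h^3/2 - 13*h^2/2 + 5*sqrt(2)*h/2 + 6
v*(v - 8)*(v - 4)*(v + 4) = v^4 - 8*v^3 - 16*v^2 + 128*v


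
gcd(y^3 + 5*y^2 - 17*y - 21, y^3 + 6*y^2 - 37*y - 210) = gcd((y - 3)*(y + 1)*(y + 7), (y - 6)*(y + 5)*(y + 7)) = y + 7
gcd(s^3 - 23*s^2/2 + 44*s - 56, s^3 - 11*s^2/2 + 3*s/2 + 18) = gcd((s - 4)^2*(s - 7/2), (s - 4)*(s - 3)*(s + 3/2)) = s - 4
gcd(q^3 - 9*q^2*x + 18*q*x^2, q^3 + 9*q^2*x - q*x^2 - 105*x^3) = -q + 3*x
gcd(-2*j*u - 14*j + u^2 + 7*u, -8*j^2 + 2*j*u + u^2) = -2*j + u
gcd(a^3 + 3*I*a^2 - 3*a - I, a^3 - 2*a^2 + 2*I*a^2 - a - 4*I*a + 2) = a^2 + 2*I*a - 1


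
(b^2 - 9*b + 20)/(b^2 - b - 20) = (b - 4)/(b + 4)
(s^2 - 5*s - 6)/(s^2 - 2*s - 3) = (s - 6)/(s - 3)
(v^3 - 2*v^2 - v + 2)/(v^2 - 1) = v - 2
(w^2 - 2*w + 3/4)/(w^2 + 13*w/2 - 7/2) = (w - 3/2)/(w + 7)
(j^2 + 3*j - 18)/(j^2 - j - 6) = (j + 6)/(j + 2)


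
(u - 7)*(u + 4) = u^2 - 3*u - 28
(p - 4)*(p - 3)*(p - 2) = p^3 - 9*p^2 + 26*p - 24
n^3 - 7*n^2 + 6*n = n*(n - 6)*(n - 1)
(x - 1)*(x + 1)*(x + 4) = x^3 + 4*x^2 - x - 4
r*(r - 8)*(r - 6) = r^3 - 14*r^2 + 48*r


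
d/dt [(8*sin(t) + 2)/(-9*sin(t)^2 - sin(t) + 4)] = 2*(36*sin(t)^2 + 18*sin(t) + 17)*cos(t)/(9*sin(t)^2 + sin(t) - 4)^2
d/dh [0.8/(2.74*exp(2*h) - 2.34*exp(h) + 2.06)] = (1.872 - 4.384*exp(h))*exp(h)/(2.74*exp(2*h) - 2.34*exp(h) + 2.06)^2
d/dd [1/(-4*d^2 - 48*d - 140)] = (d + 6)/(2*(d^2 + 12*d + 35)^2)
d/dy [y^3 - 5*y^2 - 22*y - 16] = 3*y^2 - 10*y - 22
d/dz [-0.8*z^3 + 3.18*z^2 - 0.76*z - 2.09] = -2.4*z^2 + 6.36*z - 0.76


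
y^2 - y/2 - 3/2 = (y - 3/2)*(y + 1)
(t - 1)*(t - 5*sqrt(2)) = t^2 - 5*sqrt(2)*t - t + 5*sqrt(2)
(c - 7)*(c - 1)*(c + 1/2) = c^3 - 15*c^2/2 + 3*c + 7/2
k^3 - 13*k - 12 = (k - 4)*(k + 1)*(k + 3)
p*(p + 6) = p^2 + 6*p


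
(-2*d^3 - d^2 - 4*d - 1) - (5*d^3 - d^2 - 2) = -7*d^3 - 4*d + 1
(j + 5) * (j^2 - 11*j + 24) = j^3 - 6*j^2 - 31*j + 120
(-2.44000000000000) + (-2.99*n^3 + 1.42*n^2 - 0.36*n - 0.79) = -2.99*n^3 + 1.42*n^2 - 0.36*n - 3.23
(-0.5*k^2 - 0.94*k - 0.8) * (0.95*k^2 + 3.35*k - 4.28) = -0.475*k^4 - 2.568*k^3 - 1.769*k^2 + 1.3432*k + 3.424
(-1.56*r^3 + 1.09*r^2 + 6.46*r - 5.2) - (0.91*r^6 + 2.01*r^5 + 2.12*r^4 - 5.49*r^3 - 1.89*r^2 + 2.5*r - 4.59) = -0.91*r^6 - 2.01*r^5 - 2.12*r^4 + 3.93*r^3 + 2.98*r^2 + 3.96*r - 0.61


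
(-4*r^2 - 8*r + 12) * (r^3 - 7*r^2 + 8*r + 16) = -4*r^5 + 20*r^4 + 36*r^3 - 212*r^2 - 32*r + 192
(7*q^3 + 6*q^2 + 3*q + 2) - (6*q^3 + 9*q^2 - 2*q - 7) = q^3 - 3*q^2 + 5*q + 9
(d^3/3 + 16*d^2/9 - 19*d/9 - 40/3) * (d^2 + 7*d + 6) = d^5/3 + 37*d^4/9 + 37*d^3/3 - 157*d^2/9 - 106*d - 80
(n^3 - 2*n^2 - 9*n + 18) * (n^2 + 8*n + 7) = n^5 + 6*n^4 - 18*n^3 - 68*n^2 + 81*n + 126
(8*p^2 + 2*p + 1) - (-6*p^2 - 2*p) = 14*p^2 + 4*p + 1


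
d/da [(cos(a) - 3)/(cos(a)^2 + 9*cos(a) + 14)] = (cos(a)^2 - 6*cos(a) - 41)*sin(a)/(cos(a)^2 + 9*cos(a) + 14)^2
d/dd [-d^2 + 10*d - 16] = 10 - 2*d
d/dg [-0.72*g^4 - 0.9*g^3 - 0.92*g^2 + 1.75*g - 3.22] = -2.88*g^3 - 2.7*g^2 - 1.84*g + 1.75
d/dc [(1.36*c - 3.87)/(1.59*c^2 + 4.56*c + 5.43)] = (-2.1624*c^2 + 12.3066*c + 25.032)/(2.5281*c^4 + 14.5008*c^3 + 38.061*c^2 + 49.5216*c + 29.4849)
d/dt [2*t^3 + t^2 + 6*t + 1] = 6*t^2 + 2*t + 6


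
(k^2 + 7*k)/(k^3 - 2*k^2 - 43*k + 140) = k/(k^2 - 9*k + 20)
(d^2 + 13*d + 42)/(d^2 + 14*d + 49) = (d + 6)/(d + 7)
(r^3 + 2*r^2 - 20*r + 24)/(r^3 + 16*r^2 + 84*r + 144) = (r^2 - 4*r + 4)/(r^2 + 10*r + 24)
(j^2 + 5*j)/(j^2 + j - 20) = j/(j - 4)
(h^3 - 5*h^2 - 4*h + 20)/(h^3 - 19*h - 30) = (h - 2)/(h + 3)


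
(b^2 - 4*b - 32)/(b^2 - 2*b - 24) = (b - 8)/(b - 6)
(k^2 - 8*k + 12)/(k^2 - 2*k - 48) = (-k^2 + 8*k - 12)/(-k^2 + 2*k + 48)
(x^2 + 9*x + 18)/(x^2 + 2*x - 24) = (x + 3)/(x - 4)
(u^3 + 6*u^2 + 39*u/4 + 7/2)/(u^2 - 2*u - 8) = (u^2 + 4*u + 7/4)/(u - 4)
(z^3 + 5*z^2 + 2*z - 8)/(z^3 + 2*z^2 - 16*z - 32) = (z - 1)/(z - 4)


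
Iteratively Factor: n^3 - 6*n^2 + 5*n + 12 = (n - 4)*(n^2 - 2*n - 3) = (n - 4)*(n - 3)*(n + 1)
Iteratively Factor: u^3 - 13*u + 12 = (u - 1)*(u^2 + u - 12) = (u - 3)*(u - 1)*(u + 4)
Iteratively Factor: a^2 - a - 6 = (a + 2)*(a - 3)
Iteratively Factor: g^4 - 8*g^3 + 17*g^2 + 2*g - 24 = (g - 2)*(g^3 - 6*g^2 + 5*g + 12) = (g - 2)*(g + 1)*(g^2 - 7*g + 12) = (g - 4)*(g - 2)*(g + 1)*(g - 3)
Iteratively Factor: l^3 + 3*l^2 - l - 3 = (l + 1)*(l^2 + 2*l - 3) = (l + 1)*(l + 3)*(l - 1)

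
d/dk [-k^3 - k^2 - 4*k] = -3*k^2 - 2*k - 4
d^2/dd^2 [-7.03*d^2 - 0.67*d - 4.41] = -14.0600000000000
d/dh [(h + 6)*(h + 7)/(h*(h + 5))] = 2*(-4*h^2 - 42*h - 105)/(h^2*(h^2 + 10*h + 25))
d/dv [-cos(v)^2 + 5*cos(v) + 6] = (2*cos(v) - 5)*sin(v)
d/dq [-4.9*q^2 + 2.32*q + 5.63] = 2.32 - 9.8*q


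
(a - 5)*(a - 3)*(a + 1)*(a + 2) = a^4 - 5*a^3 - 7*a^2 + 29*a + 30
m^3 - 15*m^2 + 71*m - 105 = (m - 7)*(m - 5)*(m - 3)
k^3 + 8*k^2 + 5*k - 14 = (k - 1)*(k + 2)*(k + 7)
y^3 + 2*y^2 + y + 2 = (y + 2)*(y - I)*(y + I)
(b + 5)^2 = b^2 + 10*b + 25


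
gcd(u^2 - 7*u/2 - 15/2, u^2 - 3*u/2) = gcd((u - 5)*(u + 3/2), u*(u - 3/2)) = 1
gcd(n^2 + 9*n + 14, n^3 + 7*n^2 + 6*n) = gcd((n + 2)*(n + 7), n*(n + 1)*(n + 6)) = 1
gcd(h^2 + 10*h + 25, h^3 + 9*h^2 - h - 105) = h + 5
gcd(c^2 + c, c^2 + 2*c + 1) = c + 1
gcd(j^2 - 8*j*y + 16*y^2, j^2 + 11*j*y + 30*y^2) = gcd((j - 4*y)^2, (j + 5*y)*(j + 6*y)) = 1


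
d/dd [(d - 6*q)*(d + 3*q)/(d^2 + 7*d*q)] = 2*q*(5*d^2 + 18*d*q + 63*q^2)/(d^2*(d^2 + 14*d*q + 49*q^2))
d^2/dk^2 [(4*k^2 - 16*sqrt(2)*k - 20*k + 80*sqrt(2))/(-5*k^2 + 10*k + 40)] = 8*(3*k^3 + 4*sqrt(2)*k^3 - 60*sqrt(2)*k^2 - 24*k^2 + 120*k + 216*sqrt(2)*k - 304*sqrt(2) - 144)/(5*(k^6 - 6*k^5 - 12*k^4 + 88*k^3 + 96*k^2 - 384*k - 512))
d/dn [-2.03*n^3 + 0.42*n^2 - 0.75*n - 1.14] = -6.09*n^2 + 0.84*n - 0.75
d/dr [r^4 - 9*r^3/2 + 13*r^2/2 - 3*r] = 4*r^3 - 27*r^2/2 + 13*r - 3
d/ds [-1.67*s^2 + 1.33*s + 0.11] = 1.33 - 3.34*s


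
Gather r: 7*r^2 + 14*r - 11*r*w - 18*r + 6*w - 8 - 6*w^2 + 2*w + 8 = 7*r^2 + r*(-11*w - 4) - 6*w^2 + 8*w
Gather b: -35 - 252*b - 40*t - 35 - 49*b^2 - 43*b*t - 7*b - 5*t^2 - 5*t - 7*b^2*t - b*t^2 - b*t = b^2*(-7*t - 49) + b*(-t^2 - 44*t - 259) - 5*t^2 - 45*t - 70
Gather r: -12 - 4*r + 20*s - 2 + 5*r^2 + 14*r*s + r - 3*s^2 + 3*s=5*r^2 + r*(14*s - 3) - 3*s^2 + 23*s - 14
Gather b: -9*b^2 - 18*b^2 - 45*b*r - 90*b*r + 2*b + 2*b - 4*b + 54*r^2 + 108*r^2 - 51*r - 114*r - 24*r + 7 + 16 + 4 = -27*b^2 - 135*b*r + 162*r^2 - 189*r + 27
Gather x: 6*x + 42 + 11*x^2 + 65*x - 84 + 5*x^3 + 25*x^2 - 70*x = 5*x^3 + 36*x^2 + x - 42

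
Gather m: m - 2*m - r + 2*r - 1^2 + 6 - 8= -m + r - 3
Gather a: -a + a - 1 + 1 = 0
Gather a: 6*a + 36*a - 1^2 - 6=42*a - 7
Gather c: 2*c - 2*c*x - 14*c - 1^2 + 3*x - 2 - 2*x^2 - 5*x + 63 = c*(-2*x - 12) - 2*x^2 - 2*x + 60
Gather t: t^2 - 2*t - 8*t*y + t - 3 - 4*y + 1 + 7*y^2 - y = t^2 + t*(-8*y - 1) + 7*y^2 - 5*y - 2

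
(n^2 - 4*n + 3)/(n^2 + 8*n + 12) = (n^2 - 4*n + 3)/(n^2 + 8*n + 12)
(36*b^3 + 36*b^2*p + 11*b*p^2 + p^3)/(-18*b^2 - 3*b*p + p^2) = (12*b^2 + 8*b*p + p^2)/(-6*b + p)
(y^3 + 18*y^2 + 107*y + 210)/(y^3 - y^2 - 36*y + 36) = (y^2 + 12*y + 35)/(y^2 - 7*y + 6)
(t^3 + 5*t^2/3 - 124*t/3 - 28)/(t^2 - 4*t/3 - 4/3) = (t^2 + t - 42)/(t - 2)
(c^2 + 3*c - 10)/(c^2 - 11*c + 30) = (c^2 + 3*c - 10)/(c^2 - 11*c + 30)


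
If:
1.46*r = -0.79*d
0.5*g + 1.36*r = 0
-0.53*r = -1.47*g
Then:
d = 0.00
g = 0.00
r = 0.00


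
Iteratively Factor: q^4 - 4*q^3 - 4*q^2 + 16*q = (q - 2)*(q^3 - 2*q^2 - 8*q) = q*(q - 2)*(q^2 - 2*q - 8) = q*(q - 2)*(q + 2)*(q - 4)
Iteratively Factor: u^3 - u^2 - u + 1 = (u - 1)*(u^2 - 1) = (u - 1)^2*(u + 1)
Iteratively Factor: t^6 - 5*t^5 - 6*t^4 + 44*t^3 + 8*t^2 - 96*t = (t + 2)*(t^5 - 7*t^4 + 8*t^3 + 28*t^2 - 48*t) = (t - 4)*(t + 2)*(t^4 - 3*t^3 - 4*t^2 + 12*t) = (t - 4)*(t - 3)*(t + 2)*(t^3 - 4*t) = (t - 4)*(t - 3)*(t - 2)*(t + 2)*(t^2 + 2*t) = (t - 4)*(t - 3)*(t - 2)*(t + 2)^2*(t)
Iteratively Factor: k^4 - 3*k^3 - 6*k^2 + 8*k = (k + 2)*(k^3 - 5*k^2 + 4*k) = k*(k + 2)*(k^2 - 5*k + 4) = k*(k - 4)*(k + 2)*(k - 1)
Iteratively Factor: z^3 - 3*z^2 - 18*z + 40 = (z - 2)*(z^2 - z - 20) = (z - 5)*(z - 2)*(z + 4)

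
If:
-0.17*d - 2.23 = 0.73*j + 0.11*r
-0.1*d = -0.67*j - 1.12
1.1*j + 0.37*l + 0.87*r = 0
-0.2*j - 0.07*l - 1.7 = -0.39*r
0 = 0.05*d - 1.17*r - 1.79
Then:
No Solution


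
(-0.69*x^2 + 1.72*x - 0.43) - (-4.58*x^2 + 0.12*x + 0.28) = 3.89*x^2 + 1.6*x - 0.71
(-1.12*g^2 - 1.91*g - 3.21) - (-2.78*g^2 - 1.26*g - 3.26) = 1.66*g^2 - 0.65*g + 0.0499999999999998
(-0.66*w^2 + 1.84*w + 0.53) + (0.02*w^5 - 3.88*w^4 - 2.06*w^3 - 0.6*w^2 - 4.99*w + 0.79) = 0.02*w^5 - 3.88*w^4 - 2.06*w^3 - 1.26*w^2 - 3.15*w + 1.32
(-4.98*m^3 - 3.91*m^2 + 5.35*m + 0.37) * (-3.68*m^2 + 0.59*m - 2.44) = 18.3264*m^5 + 11.4506*m^4 - 9.8437*m^3 + 11.3353*m^2 - 12.8357*m - 0.9028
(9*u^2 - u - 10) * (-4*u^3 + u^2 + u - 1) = -36*u^5 + 13*u^4 + 48*u^3 - 20*u^2 - 9*u + 10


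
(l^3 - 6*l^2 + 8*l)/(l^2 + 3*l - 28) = l*(l - 2)/(l + 7)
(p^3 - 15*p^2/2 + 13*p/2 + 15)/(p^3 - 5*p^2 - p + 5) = (p^2 - 17*p/2 + 15)/(p^2 - 6*p + 5)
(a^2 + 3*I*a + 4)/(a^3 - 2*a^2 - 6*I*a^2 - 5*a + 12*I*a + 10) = (a + 4*I)/(a^2 - a*(2 + 5*I) + 10*I)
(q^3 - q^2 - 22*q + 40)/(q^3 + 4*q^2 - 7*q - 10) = (q - 4)/(q + 1)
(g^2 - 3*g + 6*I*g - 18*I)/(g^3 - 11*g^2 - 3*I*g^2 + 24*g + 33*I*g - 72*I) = (g + 6*I)/(g^2 - g*(8 + 3*I) + 24*I)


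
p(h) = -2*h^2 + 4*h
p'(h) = 4 - 4*h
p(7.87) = -92.39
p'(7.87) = -27.48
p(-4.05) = -49.00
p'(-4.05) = 20.20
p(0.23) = 0.81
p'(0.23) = 3.08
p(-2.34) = -20.31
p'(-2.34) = 13.36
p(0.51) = 1.52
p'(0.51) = 1.96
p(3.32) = -8.76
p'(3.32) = -9.28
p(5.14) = -32.28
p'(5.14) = -16.56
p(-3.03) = -30.48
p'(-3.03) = 16.12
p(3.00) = -6.00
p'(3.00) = -8.00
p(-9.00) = -198.00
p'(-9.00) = 40.00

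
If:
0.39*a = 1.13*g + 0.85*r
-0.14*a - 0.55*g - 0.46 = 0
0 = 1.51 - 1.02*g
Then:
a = -9.10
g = 1.48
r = -6.14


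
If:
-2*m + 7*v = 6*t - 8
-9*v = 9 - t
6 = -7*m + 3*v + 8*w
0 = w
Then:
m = -84/67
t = 45/67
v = -62/67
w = 0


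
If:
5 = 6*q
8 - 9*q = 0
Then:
No Solution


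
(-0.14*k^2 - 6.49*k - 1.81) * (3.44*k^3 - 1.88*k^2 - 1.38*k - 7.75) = -0.4816*k^5 - 22.0624*k^4 + 6.168*k^3 + 13.444*k^2 + 52.7953*k + 14.0275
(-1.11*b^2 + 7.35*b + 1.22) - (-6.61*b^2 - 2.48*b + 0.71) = 5.5*b^2 + 9.83*b + 0.51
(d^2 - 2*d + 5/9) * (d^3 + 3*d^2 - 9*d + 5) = d^5 + d^4 - 130*d^3/9 + 74*d^2/3 - 15*d + 25/9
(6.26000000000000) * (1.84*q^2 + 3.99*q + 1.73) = 11.5184*q^2 + 24.9774*q + 10.8298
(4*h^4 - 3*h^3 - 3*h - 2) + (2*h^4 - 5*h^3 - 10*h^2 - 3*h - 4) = 6*h^4 - 8*h^3 - 10*h^2 - 6*h - 6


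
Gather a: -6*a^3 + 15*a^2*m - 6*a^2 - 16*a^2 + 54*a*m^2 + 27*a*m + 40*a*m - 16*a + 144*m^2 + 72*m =-6*a^3 + a^2*(15*m - 22) + a*(54*m^2 + 67*m - 16) + 144*m^2 + 72*m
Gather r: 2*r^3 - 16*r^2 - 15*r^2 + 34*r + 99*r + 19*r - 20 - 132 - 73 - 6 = 2*r^3 - 31*r^2 + 152*r - 231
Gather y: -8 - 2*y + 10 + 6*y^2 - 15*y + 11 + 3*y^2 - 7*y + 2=9*y^2 - 24*y + 15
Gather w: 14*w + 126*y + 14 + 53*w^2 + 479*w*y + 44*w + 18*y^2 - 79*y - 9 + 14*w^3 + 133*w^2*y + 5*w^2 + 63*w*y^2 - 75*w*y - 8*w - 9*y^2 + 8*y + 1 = 14*w^3 + w^2*(133*y + 58) + w*(63*y^2 + 404*y + 50) + 9*y^2 + 55*y + 6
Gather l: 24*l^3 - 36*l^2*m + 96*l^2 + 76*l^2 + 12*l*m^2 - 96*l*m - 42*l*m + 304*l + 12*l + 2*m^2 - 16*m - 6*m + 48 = 24*l^3 + l^2*(172 - 36*m) + l*(12*m^2 - 138*m + 316) + 2*m^2 - 22*m + 48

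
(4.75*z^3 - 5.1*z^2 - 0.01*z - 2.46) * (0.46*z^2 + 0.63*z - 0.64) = 2.185*z^5 + 0.6465*z^4 - 6.2576*z^3 + 2.1261*z^2 - 1.5434*z + 1.5744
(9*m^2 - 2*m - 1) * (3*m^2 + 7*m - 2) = 27*m^4 + 57*m^3 - 35*m^2 - 3*m + 2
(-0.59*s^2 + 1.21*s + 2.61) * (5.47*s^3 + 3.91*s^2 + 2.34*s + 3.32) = -3.2273*s^5 + 4.3118*s^4 + 17.6272*s^3 + 11.0777*s^2 + 10.1246*s + 8.6652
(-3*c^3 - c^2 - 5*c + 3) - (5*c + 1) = -3*c^3 - c^2 - 10*c + 2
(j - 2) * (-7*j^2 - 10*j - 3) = -7*j^3 + 4*j^2 + 17*j + 6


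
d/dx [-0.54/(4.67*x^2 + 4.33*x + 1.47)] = (5.0436*x + 2.3382)/(4.67*x^2 + 4.33*x + 1.47)^2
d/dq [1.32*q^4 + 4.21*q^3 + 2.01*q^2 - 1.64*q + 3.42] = 5.28*q^3 + 12.63*q^2 + 4.02*q - 1.64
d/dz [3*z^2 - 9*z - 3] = 6*z - 9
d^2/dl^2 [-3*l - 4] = 0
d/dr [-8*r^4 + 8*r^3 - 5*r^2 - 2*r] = -32*r^3 + 24*r^2 - 10*r - 2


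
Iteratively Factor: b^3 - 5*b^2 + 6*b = (b - 3)*(b^2 - 2*b) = (b - 3)*(b - 2)*(b)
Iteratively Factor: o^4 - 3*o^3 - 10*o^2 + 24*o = (o - 2)*(o^3 - o^2 - 12*o) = (o - 4)*(o - 2)*(o^2 + 3*o) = (o - 4)*(o - 2)*(o + 3)*(o)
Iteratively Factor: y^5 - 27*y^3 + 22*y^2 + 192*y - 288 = (y + 4)*(y^4 - 4*y^3 - 11*y^2 + 66*y - 72) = (y - 2)*(y + 4)*(y^3 - 2*y^2 - 15*y + 36) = (y - 2)*(y + 4)^2*(y^2 - 6*y + 9) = (y - 3)*(y - 2)*(y + 4)^2*(y - 3)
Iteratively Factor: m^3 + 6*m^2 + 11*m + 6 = (m + 2)*(m^2 + 4*m + 3) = (m + 2)*(m + 3)*(m + 1)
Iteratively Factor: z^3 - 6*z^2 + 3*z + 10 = (z - 5)*(z^2 - z - 2) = (z - 5)*(z - 2)*(z + 1)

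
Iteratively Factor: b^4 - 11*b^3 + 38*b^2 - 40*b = (b - 2)*(b^3 - 9*b^2 + 20*b) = (b - 4)*(b - 2)*(b^2 - 5*b) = (b - 5)*(b - 4)*(b - 2)*(b)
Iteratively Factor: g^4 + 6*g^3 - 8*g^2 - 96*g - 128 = (g + 2)*(g^3 + 4*g^2 - 16*g - 64) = (g + 2)*(g + 4)*(g^2 - 16) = (g + 2)*(g + 4)^2*(g - 4)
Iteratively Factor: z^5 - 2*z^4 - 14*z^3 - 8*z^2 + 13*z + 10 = (z - 5)*(z^4 + 3*z^3 + z^2 - 3*z - 2) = (z - 5)*(z - 1)*(z^3 + 4*z^2 + 5*z + 2) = (z - 5)*(z - 1)*(z + 1)*(z^2 + 3*z + 2) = (z - 5)*(z - 1)*(z + 1)^2*(z + 2)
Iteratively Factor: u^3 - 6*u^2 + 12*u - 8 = (u - 2)*(u^2 - 4*u + 4) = (u - 2)^2*(u - 2)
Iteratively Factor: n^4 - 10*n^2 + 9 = (n + 1)*(n^3 - n^2 - 9*n + 9) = (n - 3)*(n + 1)*(n^2 + 2*n - 3) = (n - 3)*(n + 1)*(n + 3)*(n - 1)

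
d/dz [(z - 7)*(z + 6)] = 2*z - 1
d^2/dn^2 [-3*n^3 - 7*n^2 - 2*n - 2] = -18*n - 14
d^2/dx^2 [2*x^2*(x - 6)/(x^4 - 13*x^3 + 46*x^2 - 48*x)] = 4*(x^6 - 18*x^5 + 96*x^4 + 196*x^3 - 3600*x^2 + 11232*x - 10944)/(x^9 - 39*x^8 + 645*x^7 - 5929*x^6 + 33414*x^5 - 120108*x^4 + 276472*x^3 - 394560*x^2 + 317952*x - 110592)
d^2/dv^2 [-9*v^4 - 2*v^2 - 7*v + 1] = -108*v^2 - 4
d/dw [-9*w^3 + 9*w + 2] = 9 - 27*w^2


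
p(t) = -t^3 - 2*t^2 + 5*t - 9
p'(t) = -3*t^2 - 4*t + 5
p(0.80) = -6.79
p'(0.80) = -0.12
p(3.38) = -53.56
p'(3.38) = -42.79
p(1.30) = -8.08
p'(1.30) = -5.27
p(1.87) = -13.18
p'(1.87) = -12.97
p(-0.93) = -14.58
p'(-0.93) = 6.13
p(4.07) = -89.20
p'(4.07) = -60.97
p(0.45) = -7.25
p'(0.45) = 2.59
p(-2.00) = -19.00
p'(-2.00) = 1.00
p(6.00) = -267.00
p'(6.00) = -127.00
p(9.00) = -855.00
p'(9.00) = -274.00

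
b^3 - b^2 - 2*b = b*(b - 2)*(b + 1)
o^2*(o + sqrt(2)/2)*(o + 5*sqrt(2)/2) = o^4 + 3*sqrt(2)*o^3 + 5*o^2/2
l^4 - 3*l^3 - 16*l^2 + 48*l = l*(l - 4)*(l - 3)*(l + 4)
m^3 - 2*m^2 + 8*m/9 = m*(m - 4/3)*(m - 2/3)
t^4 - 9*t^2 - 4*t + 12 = (t - 3)*(t - 1)*(t + 2)^2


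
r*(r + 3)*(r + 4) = r^3 + 7*r^2 + 12*r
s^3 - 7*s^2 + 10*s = s*(s - 5)*(s - 2)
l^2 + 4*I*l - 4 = (l + 2*I)^2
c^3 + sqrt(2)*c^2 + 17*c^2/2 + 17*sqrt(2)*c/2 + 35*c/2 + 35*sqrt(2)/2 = (c + 7/2)*(c + 5)*(c + sqrt(2))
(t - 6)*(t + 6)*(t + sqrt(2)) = t^3 + sqrt(2)*t^2 - 36*t - 36*sqrt(2)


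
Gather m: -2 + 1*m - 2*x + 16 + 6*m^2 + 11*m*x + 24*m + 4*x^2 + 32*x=6*m^2 + m*(11*x + 25) + 4*x^2 + 30*x + 14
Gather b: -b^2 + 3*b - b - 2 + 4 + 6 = -b^2 + 2*b + 8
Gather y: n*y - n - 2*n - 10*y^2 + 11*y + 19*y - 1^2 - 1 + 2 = -3*n - 10*y^2 + y*(n + 30)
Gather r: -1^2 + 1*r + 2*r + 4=3*r + 3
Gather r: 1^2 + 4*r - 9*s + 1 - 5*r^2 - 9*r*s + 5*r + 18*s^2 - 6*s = -5*r^2 + r*(9 - 9*s) + 18*s^2 - 15*s + 2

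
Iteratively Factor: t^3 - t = (t)*(t^2 - 1) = t*(t - 1)*(t + 1)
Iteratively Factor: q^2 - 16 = (q - 4)*(q + 4)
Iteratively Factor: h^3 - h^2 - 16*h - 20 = (h + 2)*(h^2 - 3*h - 10) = (h + 2)^2*(h - 5)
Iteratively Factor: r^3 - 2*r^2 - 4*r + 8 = (r + 2)*(r^2 - 4*r + 4) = (r - 2)*(r + 2)*(r - 2)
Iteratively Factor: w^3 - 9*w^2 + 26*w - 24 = (w - 4)*(w^2 - 5*w + 6) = (w - 4)*(w - 3)*(w - 2)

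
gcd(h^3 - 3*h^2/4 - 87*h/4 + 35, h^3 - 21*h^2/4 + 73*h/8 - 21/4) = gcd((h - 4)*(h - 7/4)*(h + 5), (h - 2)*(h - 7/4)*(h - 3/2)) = h - 7/4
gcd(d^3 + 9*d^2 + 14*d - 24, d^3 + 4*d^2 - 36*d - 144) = d^2 + 10*d + 24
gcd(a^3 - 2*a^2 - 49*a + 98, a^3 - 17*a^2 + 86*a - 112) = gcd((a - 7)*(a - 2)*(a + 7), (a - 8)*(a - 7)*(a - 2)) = a^2 - 9*a + 14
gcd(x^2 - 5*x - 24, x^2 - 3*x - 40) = x - 8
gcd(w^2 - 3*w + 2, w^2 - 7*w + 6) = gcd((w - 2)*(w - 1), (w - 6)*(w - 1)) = w - 1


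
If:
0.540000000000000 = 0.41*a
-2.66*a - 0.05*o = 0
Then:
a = 1.32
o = -70.07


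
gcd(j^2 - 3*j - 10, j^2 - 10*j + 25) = j - 5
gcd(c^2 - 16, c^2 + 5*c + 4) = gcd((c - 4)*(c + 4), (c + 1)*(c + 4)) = c + 4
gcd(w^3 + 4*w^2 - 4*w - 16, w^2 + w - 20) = 1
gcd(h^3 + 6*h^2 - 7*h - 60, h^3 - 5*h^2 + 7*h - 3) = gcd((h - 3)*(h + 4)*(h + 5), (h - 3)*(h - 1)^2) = h - 3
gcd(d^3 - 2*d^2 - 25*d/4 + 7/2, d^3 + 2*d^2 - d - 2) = d + 2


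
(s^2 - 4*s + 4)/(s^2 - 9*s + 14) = (s - 2)/(s - 7)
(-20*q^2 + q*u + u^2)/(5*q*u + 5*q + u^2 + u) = (-4*q + u)/(u + 1)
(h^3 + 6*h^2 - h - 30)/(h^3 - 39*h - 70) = (h^2 + h - 6)/(h^2 - 5*h - 14)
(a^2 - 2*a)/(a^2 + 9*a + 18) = a*(a - 2)/(a^2 + 9*a + 18)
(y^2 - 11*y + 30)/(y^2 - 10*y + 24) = (y - 5)/(y - 4)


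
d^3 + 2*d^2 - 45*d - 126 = (d - 7)*(d + 3)*(d + 6)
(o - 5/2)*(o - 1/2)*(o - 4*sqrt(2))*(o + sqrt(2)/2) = o^4 - 7*sqrt(2)*o^3/2 - 3*o^3 - 11*o^2/4 + 21*sqrt(2)*o^2/2 - 35*sqrt(2)*o/8 + 12*o - 5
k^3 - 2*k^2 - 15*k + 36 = (k - 3)^2*(k + 4)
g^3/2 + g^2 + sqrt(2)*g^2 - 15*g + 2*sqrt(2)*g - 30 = (g/2 + 1)*(g - 3*sqrt(2))*(g + 5*sqrt(2))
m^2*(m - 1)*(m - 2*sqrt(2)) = m^4 - 2*sqrt(2)*m^3 - m^3 + 2*sqrt(2)*m^2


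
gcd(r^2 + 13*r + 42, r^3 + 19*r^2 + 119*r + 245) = r + 7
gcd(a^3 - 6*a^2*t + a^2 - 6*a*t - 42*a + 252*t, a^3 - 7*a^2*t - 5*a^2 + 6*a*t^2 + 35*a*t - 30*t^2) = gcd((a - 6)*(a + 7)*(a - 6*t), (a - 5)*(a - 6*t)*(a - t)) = -a + 6*t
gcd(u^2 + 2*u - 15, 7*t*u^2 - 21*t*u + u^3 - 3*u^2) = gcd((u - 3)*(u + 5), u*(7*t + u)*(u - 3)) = u - 3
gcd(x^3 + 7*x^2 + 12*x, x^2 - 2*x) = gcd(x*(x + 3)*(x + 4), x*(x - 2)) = x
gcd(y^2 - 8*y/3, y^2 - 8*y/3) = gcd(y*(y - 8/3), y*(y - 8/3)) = y^2 - 8*y/3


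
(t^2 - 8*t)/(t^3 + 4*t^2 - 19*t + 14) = t*(t - 8)/(t^3 + 4*t^2 - 19*t + 14)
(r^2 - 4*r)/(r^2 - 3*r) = (r - 4)/(r - 3)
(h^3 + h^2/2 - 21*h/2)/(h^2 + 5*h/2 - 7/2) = h*(h - 3)/(h - 1)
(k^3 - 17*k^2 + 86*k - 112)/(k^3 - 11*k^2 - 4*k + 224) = (k - 2)/(k + 4)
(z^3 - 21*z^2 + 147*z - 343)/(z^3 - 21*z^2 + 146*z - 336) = (z^2 - 14*z + 49)/(z^2 - 14*z + 48)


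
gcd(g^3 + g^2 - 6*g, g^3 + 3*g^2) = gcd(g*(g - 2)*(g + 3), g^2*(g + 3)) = g^2 + 3*g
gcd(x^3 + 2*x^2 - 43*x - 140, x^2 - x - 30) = x + 5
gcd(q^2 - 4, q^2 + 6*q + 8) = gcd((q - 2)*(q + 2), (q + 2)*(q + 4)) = q + 2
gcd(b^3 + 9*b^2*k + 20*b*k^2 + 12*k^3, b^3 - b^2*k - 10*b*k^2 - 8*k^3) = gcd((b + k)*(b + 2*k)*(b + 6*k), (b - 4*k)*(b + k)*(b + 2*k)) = b^2 + 3*b*k + 2*k^2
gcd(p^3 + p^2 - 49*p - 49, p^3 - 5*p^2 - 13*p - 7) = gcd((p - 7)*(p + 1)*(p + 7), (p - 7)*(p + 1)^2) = p^2 - 6*p - 7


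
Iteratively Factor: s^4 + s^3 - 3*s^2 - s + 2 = (s - 1)*(s^3 + 2*s^2 - s - 2) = (s - 1)*(s + 2)*(s^2 - 1) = (s - 1)^2*(s + 2)*(s + 1)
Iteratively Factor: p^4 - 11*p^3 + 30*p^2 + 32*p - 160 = (p - 4)*(p^3 - 7*p^2 + 2*p + 40) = (p - 4)*(p + 2)*(p^2 - 9*p + 20) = (p - 5)*(p - 4)*(p + 2)*(p - 4)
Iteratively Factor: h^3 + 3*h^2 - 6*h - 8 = (h - 2)*(h^2 + 5*h + 4) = (h - 2)*(h + 4)*(h + 1)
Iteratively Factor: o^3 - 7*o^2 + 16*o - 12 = (o - 3)*(o^2 - 4*o + 4) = (o - 3)*(o - 2)*(o - 2)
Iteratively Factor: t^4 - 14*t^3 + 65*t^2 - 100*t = (t - 4)*(t^3 - 10*t^2 + 25*t) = (t - 5)*(t - 4)*(t^2 - 5*t) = t*(t - 5)*(t - 4)*(t - 5)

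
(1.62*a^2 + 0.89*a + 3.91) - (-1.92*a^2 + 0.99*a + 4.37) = 3.54*a^2 - 0.1*a - 0.46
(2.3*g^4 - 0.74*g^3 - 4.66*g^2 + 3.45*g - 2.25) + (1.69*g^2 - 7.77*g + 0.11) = 2.3*g^4 - 0.74*g^3 - 2.97*g^2 - 4.32*g - 2.14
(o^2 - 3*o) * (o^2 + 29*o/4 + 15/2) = o^4 + 17*o^3/4 - 57*o^2/4 - 45*o/2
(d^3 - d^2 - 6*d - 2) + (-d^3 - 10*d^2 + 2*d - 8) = -11*d^2 - 4*d - 10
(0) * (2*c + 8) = 0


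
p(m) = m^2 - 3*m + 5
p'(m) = 2*m - 3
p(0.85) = 3.17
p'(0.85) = -1.30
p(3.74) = 7.77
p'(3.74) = 4.48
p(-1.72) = 13.12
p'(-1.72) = -6.44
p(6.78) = 30.63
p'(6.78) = 10.56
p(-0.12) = 5.37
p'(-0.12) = -3.24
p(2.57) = 3.89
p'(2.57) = 2.14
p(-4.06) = 33.66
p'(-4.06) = -11.12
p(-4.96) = 44.48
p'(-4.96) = -12.92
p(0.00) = 5.00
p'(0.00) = -3.00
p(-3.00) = 23.00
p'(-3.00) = -9.00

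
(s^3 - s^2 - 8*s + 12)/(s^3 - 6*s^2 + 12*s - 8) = (s + 3)/(s - 2)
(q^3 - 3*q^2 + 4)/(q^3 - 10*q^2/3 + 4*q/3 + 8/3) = 3*(q + 1)/(3*q + 2)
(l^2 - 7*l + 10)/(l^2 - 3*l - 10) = (l - 2)/(l + 2)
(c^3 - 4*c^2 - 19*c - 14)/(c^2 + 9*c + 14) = (c^2 - 6*c - 7)/(c + 7)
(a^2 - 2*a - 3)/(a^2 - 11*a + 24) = (a + 1)/(a - 8)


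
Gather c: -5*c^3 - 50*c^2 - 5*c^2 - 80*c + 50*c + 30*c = -5*c^3 - 55*c^2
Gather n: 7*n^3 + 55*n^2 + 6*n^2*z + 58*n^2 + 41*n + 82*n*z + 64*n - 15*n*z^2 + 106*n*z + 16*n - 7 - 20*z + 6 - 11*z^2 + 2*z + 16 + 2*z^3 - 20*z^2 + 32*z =7*n^3 + n^2*(6*z + 113) + n*(-15*z^2 + 188*z + 121) + 2*z^3 - 31*z^2 + 14*z + 15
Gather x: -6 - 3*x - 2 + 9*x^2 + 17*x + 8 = 9*x^2 + 14*x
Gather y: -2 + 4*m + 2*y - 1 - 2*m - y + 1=2*m + y - 2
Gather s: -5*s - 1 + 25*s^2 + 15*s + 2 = 25*s^2 + 10*s + 1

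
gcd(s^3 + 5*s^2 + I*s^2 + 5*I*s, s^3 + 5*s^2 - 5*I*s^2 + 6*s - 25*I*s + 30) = s^2 + s*(5 + I) + 5*I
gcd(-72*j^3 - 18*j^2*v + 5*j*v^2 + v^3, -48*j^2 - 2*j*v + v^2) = 6*j + v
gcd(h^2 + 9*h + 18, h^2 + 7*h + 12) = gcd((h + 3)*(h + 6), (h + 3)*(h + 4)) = h + 3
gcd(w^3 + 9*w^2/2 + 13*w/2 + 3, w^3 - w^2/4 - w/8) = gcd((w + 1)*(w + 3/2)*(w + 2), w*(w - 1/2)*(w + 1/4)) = 1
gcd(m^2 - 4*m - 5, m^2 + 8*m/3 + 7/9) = 1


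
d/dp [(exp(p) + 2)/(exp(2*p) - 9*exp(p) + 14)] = (-(exp(p) + 2)*(2*exp(p) - 9) + exp(2*p) - 9*exp(p) + 14)*exp(p)/(exp(2*p) - 9*exp(p) + 14)^2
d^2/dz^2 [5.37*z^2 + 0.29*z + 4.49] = 10.7400000000000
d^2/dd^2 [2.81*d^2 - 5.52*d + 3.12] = 5.62000000000000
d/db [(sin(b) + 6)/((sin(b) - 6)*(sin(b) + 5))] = (-12*sin(b) + cos(b)^2 - 25)*cos(b)/((sin(b) - 6)^2*(sin(b) + 5)^2)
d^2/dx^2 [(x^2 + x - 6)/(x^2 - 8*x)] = 6*(3*x^3 - 6*x^2 + 48*x - 128)/(x^3*(x^3 - 24*x^2 + 192*x - 512))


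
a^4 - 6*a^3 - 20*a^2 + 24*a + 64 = (a - 8)*(a - 2)*(a + 2)^2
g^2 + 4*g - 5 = (g - 1)*(g + 5)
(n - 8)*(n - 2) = n^2 - 10*n + 16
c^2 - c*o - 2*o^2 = (c - 2*o)*(c + o)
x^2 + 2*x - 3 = (x - 1)*(x + 3)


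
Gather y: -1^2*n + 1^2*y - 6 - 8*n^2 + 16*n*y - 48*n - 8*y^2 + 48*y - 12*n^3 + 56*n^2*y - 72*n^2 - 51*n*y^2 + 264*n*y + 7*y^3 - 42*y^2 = -12*n^3 - 80*n^2 - 49*n + 7*y^3 + y^2*(-51*n - 50) + y*(56*n^2 + 280*n + 49) - 6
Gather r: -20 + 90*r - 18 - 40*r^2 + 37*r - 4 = -40*r^2 + 127*r - 42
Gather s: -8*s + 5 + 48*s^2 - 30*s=48*s^2 - 38*s + 5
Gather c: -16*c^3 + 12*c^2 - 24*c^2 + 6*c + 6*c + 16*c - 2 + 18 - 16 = -16*c^3 - 12*c^2 + 28*c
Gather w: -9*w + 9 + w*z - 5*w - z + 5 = w*(z - 14) - z + 14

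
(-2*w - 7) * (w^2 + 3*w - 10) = -2*w^3 - 13*w^2 - w + 70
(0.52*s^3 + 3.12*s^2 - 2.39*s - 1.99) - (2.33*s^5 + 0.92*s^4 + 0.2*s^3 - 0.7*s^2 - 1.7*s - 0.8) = -2.33*s^5 - 0.92*s^4 + 0.32*s^3 + 3.82*s^2 - 0.69*s - 1.19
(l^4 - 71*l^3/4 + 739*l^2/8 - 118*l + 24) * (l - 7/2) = l^5 - 85*l^4/4 + 309*l^3/2 - 7061*l^2/16 + 437*l - 84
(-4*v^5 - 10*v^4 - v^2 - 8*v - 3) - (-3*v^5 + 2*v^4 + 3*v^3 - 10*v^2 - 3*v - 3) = -v^5 - 12*v^4 - 3*v^3 + 9*v^2 - 5*v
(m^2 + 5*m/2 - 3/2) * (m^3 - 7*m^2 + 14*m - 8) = m^5 - 9*m^4/2 - 5*m^3 + 75*m^2/2 - 41*m + 12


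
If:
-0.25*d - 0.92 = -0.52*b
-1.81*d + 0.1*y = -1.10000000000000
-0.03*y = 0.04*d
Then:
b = 2.04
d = 0.57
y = -0.75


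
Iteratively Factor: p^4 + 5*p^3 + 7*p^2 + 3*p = (p + 1)*(p^3 + 4*p^2 + 3*p) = (p + 1)^2*(p^2 + 3*p) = (p + 1)^2*(p + 3)*(p)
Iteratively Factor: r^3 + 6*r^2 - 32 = (r + 4)*(r^2 + 2*r - 8) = (r - 2)*(r + 4)*(r + 4)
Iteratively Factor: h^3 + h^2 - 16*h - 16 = (h - 4)*(h^2 + 5*h + 4) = (h - 4)*(h + 1)*(h + 4)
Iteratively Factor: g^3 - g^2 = (g - 1)*(g^2) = g*(g - 1)*(g)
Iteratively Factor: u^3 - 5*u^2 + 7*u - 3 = (u - 3)*(u^2 - 2*u + 1) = (u - 3)*(u - 1)*(u - 1)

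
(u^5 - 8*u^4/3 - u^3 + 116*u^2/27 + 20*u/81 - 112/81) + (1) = u^5 - 8*u^4/3 - u^3 + 116*u^2/27 + 20*u/81 - 31/81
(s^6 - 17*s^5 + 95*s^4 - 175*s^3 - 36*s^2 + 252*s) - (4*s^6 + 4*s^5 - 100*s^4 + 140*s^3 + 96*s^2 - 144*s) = -3*s^6 - 21*s^5 + 195*s^4 - 315*s^3 - 132*s^2 + 396*s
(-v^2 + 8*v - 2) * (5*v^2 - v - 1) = -5*v^4 + 41*v^3 - 17*v^2 - 6*v + 2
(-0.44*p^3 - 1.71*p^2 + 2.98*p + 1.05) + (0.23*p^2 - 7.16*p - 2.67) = -0.44*p^3 - 1.48*p^2 - 4.18*p - 1.62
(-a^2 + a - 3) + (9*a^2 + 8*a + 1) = 8*a^2 + 9*a - 2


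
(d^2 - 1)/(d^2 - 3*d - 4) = (d - 1)/(d - 4)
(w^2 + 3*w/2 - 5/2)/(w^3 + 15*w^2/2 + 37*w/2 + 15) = (w - 1)/(w^2 + 5*w + 6)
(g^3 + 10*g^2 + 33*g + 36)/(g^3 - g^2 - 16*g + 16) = (g^2 + 6*g + 9)/(g^2 - 5*g + 4)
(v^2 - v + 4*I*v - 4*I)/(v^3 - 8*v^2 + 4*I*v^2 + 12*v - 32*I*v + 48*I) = (v - 1)/(v^2 - 8*v + 12)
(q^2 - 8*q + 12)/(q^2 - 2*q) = (q - 6)/q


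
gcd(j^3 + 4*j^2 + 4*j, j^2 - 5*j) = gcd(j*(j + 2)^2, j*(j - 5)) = j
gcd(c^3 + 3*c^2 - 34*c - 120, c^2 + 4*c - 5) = c + 5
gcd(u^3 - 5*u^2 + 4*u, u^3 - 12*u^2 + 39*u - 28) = u^2 - 5*u + 4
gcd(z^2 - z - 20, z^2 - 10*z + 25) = z - 5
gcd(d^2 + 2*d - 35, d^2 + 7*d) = d + 7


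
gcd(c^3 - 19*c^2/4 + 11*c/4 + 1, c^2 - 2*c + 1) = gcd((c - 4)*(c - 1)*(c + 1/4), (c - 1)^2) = c - 1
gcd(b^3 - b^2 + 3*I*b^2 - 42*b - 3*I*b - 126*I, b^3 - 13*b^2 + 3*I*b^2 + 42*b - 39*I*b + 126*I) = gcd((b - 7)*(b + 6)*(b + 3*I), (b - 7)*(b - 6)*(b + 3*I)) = b^2 + b*(-7 + 3*I) - 21*I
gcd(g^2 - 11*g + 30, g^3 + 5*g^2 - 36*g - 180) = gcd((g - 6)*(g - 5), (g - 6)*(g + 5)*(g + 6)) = g - 6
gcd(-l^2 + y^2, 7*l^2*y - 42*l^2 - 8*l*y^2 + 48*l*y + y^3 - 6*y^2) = -l + y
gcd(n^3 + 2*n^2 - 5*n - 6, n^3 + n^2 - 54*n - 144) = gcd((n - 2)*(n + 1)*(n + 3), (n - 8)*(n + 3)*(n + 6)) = n + 3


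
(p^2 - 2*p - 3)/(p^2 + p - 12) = (p + 1)/(p + 4)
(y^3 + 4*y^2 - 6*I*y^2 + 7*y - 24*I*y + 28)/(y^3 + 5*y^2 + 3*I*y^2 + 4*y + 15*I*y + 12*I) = (y^2 - 6*I*y + 7)/(y^2 + y*(1 + 3*I) + 3*I)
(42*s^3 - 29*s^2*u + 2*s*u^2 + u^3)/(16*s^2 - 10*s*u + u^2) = (21*s^2 - 4*s*u - u^2)/(8*s - u)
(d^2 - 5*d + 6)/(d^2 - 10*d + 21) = (d - 2)/(d - 7)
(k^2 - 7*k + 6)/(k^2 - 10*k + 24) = (k - 1)/(k - 4)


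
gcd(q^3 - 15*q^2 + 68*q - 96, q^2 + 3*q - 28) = q - 4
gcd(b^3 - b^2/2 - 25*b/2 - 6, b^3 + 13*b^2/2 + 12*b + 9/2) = b^2 + 7*b/2 + 3/2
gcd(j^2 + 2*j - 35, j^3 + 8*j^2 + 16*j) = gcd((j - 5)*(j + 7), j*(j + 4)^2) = 1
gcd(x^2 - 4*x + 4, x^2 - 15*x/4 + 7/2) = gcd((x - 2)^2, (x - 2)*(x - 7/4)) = x - 2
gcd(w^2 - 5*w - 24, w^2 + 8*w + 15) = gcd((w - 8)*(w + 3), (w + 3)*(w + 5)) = w + 3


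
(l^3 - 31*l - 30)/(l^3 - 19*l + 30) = (l^3 - 31*l - 30)/(l^3 - 19*l + 30)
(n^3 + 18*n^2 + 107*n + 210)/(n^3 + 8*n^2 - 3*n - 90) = (n + 7)/(n - 3)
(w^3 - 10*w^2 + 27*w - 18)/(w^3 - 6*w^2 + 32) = (w^3 - 10*w^2 + 27*w - 18)/(w^3 - 6*w^2 + 32)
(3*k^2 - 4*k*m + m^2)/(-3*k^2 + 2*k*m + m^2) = (-3*k + m)/(3*k + m)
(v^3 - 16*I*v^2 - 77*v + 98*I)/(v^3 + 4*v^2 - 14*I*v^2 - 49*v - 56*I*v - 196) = (v - 2*I)/(v + 4)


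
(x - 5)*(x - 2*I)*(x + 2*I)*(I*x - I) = I*x^4 - 6*I*x^3 + 9*I*x^2 - 24*I*x + 20*I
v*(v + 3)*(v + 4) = v^3 + 7*v^2 + 12*v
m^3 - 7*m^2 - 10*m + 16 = (m - 8)*(m - 1)*(m + 2)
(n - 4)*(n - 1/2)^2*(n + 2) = n^4 - 3*n^3 - 23*n^2/4 + 15*n/2 - 2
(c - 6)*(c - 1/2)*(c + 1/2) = c^3 - 6*c^2 - c/4 + 3/2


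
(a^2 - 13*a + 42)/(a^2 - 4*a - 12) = (a - 7)/(a + 2)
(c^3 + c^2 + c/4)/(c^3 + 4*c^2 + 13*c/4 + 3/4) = c/(c + 3)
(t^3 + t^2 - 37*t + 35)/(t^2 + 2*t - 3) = (t^2 + 2*t - 35)/(t + 3)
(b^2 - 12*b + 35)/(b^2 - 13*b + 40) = (b - 7)/(b - 8)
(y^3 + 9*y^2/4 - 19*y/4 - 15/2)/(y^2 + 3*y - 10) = (4*y^2 + 17*y + 15)/(4*(y + 5))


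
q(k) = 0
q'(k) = 0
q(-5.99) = 0.00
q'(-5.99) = 0.00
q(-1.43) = 0.00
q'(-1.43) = 0.00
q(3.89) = 0.00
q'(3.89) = 0.00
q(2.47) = 0.00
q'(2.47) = 0.00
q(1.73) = 0.00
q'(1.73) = 0.00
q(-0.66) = 0.00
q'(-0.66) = 0.00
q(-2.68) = 0.00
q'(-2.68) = 0.00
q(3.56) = 0.00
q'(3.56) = 0.00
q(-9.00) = 0.00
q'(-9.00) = 0.00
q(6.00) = 0.00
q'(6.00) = 0.00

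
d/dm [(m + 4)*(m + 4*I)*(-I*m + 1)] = -3*I*m^2 + m*(10 - 8*I) + 20 + 4*I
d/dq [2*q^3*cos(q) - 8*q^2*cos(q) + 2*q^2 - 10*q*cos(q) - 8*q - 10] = -2*q^3*sin(q) + 8*q^2*sin(q) + 6*q^2*cos(q) + 10*q*sin(q) - 16*q*cos(q) + 4*q - 10*cos(q) - 8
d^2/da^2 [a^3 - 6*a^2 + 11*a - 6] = 6*a - 12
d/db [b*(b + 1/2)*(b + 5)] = 3*b^2 + 11*b + 5/2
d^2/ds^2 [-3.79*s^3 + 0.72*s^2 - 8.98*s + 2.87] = 1.44 - 22.74*s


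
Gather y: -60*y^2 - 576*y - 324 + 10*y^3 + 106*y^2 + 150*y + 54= 10*y^3 + 46*y^2 - 426*y - 270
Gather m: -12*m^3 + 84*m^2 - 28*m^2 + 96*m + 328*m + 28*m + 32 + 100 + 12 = -12*m^3 + 56*m^2 + 452*m + 144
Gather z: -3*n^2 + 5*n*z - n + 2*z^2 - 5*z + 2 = -3*n^2 - n + 2*z^2 + z*(5*n - 5) + 2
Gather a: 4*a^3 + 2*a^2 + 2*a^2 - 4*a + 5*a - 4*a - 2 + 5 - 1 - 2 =4*a^3 + 4*a^2 - 3*a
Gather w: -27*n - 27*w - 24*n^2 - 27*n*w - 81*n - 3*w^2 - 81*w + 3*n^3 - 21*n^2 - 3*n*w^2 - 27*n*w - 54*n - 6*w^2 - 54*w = 3*n^3 - 45*n^2 - 162*n + w^2*(-3*n - 9) + w*(-54*n - 162)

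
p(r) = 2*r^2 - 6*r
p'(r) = 4*r - 6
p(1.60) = -4.48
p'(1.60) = 0.40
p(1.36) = -4.46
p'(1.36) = -0.56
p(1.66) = -4.45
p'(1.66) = 0.64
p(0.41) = -2.12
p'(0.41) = -4.36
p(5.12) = 21.71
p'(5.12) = 14.48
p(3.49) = 3.42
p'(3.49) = 7.96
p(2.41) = -2.84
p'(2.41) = 3.64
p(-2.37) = 25.45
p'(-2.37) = -15.48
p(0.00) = 0.00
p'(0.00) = -6.00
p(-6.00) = 108.00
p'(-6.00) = -30.00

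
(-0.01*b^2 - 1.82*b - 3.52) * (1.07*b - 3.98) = -0.0107*b^3 - 1.9076*b^2 + 3.4772*b + 14.0096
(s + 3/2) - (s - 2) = 7/2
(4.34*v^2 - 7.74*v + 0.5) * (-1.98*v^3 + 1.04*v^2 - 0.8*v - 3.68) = -8.5932*v^5 + 19.8388*v^4 - 12.5116*v^3 - 9.2592*v^2 + 28.0832*v - 1.84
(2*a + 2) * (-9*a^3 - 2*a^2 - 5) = -18*a^4 - 22*a^3 - 4*a^2 - 10*a - 10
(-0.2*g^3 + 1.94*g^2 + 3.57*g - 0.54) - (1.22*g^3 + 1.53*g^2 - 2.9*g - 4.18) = -1.42*g^3 + 0.41*g^2 + 6.47*g + 3.64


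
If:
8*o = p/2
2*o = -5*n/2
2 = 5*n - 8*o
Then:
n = 2/15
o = -1/6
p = -8/3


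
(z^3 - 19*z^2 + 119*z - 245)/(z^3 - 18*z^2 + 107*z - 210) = (z - 7)/(z - 6)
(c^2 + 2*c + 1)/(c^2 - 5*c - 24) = (c^2 + 2*c + 1)/(c^2 - 5*c - 24)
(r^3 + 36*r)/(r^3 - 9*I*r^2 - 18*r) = (r + 6*I)/(r - 3*I)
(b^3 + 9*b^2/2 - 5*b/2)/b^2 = b + 9/2 - 5/(2*b)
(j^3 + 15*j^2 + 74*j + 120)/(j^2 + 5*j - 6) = (j^2 + 9*j + 20)/(j - 1)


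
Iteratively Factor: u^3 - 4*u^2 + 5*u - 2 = (u - 2)*(u^2 - 2*u + 1) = (u - 2)*(u - 1)*(u - 1)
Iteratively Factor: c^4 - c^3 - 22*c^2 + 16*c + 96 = (c + 2)*(c^3 - 3*c^2 - 16*c + 48) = (c - 3)*(c + 2)*(c^2 - 16) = (c - 4)*(c - 3)*(c + 2)*(c + 4)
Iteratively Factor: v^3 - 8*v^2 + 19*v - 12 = (v - 1)*(v^2 - 7*v + 12) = (v - 3)*(v - 1)*(v - 4)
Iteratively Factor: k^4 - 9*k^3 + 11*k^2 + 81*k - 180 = (k + 3)*(k^3 - 12*k^2 + 47*k - 60) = (k - 4)*(k + 3)*(k^2 - 8*k + 15) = (k - 5)*(k - 4)*(k + 3)*(k - 3)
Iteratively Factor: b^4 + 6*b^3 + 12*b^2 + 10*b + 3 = (b + 1)*(b^3 + 5*b^2 + 7*b + 3) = (b + 1)^2*(b^2 + 4*b + 3) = (b + 1)^2*(b + 3)*(b + 1)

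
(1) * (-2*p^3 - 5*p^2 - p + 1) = -2*p^3 - 5*p^2 - p + 1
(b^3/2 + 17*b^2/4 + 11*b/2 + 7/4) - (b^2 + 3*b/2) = b^3/2 + 13*b^2/4 + 4*b + 7/4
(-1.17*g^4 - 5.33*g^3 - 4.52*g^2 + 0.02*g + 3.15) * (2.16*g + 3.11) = -2.5272*g^5 - 15.1515*g^4 - 26.3395*g^3 - 14.014*g^2 + 6.8662*g + 9.7965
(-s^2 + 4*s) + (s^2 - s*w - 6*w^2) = -s*w + 4*s - 6*w^2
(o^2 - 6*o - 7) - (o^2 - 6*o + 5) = -12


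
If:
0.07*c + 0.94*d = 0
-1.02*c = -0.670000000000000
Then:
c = 0.66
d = -0.05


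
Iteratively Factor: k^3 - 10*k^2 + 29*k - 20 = (k - 4)*(k^2 - 6*k + 5) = (k - 4)*(k - 1)*(k - 5)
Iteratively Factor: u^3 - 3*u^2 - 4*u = (u)*(u^2 - 3*u - 4) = u*(u - 4)*(u + 1)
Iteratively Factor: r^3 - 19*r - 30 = (r - 5)*(r^2 + 5*r + 6) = (r - 5)*(r + 2)*(r + 3)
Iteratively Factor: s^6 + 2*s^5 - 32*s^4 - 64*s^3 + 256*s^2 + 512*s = (s)*(s^5 + 2*s^4 - 32*s^3 - 64*s^2 + 256*s + 512) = s*(s + 2)*(s^4 - 32*s^2 + 256) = s*(s - 4)*(s + 2)*(s^3 + 4*s^2 - 16*s - 64) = s*(s - 4)*(s + 2)*(s + 4)*(s^2 - 16) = s*(s - 4)*(s + 2)*(s + 4)^2*(s - 4)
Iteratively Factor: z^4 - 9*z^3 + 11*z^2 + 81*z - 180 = (z - 4)*(z^3 - 5*z^2 - 9*z + 45) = (z - 5)*(z - 4)*(z^2 - 9) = (z - 5)*(z - 4)*(z - 3)*(z + 3)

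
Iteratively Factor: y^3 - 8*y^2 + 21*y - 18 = (y - 3)*(y^2 - 5*y + 6) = (y - 3)^2*(y - 2)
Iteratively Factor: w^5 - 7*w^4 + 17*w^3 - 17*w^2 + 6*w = (w - 3)*(w^4 - 4*w^3 + 5*w^2 - 2*w) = (w - 3)*(w - 1)*(w^3 - 3*w^2 + 2*w) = (w - 3)*(w - 2)*(w - 1)*(w^2 - w) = w*(w - 3)*(w - 2)*(w - 1)*(w - 1)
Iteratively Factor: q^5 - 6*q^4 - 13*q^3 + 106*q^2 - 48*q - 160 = (q - 5)*(q^4 - q^3 - 18*q^2 + 16*q + 32) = (q - 5)*(q + 1)*(q^3 - 2*q^2 - 16*q + 32) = (q - 5)*(q - 4)*(q + 1)*(q^2 + 2*q - 8) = (q - 5)*(q - 4)*(q + 1)*(q + 4)*(q - 2)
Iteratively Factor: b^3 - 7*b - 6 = (b - 3)*(b^2 + 3*b + 2) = (b - 3)*(b + 2)*(b + 1)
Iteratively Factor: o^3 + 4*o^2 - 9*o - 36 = (o + 3)*(o^2 + o - 12) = (o + 3)*(o + 4)*(o - 3)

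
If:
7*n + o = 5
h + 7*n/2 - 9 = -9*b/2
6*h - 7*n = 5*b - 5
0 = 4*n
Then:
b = 59/32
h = 45/64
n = 0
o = 5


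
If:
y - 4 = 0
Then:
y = 4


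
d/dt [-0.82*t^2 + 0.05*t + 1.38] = 0.05 - 1.64*t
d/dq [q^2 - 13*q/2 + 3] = 2*q - 13/2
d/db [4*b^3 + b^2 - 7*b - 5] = 12*b^2 + 2*b - 7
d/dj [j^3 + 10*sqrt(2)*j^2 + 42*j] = 3*j^2 + 20*sqrt(2)*j + 42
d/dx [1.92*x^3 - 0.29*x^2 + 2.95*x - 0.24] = 5.76*x^2 - 0.58*x + 2.95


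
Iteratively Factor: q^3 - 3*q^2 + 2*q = (q - 1)*(q^2 - 2*q) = q*(q - 1)*(q - 2)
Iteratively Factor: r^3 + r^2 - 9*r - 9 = (r + 1)*(r^2 - 9) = (r - 3)*(r + 1)*(r + 3)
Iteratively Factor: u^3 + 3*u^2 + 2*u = (u)*(u^2 + 3*u + 2) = u*(u + 1)*(u + 2)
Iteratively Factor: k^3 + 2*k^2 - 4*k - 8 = (k + 2)*(k^2 - 4) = (k + 2)^2*(k - 2)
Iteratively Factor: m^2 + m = (m)*(m + 1)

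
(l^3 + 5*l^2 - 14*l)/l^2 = l + 5 - 14/l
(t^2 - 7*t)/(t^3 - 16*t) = (t - 7)/(t^2 - 16)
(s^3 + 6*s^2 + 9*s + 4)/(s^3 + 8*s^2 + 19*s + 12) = (s + 1)/(s + 3)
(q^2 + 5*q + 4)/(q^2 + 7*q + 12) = (q + 1)/(q + 3)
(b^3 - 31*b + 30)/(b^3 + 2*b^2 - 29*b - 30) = (b - 1)/(b + 1)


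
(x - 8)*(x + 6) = x^2 - 2*x - 48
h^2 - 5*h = h*(h - 5)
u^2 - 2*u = u*(u - 2)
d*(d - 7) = d^2 - 7*d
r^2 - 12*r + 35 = (r - 7)*(r - 5)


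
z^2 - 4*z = z*(z - 4)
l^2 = l^2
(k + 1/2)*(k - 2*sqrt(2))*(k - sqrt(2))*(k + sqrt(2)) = k^4 - 2*sqrt(2)*k^3 + k^3/2 - 2*k^2 - sqrt(2)*k^2 - k + 4*sqrt(2)*k + 2*sqrt(2)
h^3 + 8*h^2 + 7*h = h*(h + 1)*(h + 7)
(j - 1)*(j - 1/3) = j^2 - 4*j/3 + 1/3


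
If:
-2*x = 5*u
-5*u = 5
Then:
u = -1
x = 5/2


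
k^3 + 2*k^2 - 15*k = k*(k - 3)*(k + 5)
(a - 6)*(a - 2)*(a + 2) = a^3 - 6*a^2 - 4*a + 24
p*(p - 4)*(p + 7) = p^3 + 3*p^2 - 28*p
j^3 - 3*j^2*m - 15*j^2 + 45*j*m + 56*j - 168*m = (j - 8)*(j - 7)*(j - 3*m)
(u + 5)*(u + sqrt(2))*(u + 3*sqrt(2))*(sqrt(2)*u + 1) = sqrt(2)*u^4 + 5*sqrt(2)*u^3 + 9*u^3 + 10*sqrt(2)*u^2 + 45*u^2 + 6*u + 50*sqrt(2)*u + 30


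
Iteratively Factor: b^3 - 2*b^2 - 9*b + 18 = (b + 3)*(b^2 - 5*b + 6) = (b - 2)*(b + 3)*(b - 3)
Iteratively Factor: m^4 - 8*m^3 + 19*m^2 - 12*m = (m - 1)*(m^3 - 7*m^2 + 12*m) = m*(m - 1)*(m^2 - 7*m + 12) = m*(m - 4)*(m - 1)*(m - 3)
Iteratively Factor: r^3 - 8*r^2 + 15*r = (r - 3)*(r^2 - 5*r) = (r - 5)*(r - 3)*(r)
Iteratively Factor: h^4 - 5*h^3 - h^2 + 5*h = (h + 1)*(h^3 - 6*h^2 + 5*h) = h*(h + 1)*(h^2 - 6*h + 5) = h*(h - 5)*(h + 1)*(h - 1)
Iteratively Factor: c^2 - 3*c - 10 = (c - 5)*(c + 2)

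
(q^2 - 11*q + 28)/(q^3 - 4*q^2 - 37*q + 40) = (q^2 - 11*q + 28)/(q^3 - 4*q^2 - 37*q + 40)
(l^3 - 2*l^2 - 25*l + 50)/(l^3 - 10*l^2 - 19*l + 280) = (l^2 - 7*l + 10)/(l^2 - 15*l + 56)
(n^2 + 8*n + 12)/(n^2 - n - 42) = (n + 2)/(n - 7)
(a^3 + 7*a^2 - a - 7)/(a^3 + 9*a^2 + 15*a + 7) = (a - 1)/(a + 1)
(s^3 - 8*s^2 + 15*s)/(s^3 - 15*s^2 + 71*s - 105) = s/(s - 7)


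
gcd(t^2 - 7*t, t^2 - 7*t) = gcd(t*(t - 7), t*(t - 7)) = t^2 - 7*t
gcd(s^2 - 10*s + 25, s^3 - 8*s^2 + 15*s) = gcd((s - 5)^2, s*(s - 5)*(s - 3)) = s - 5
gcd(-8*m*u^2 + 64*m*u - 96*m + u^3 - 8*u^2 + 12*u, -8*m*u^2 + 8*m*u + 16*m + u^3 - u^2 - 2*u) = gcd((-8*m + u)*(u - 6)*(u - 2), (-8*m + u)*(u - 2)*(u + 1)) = -8*m*u + 16*m + u^2 - 2*u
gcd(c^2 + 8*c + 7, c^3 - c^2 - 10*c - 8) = c + 1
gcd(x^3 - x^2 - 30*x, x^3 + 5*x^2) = x^2 + 5*x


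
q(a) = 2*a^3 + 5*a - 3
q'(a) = 6*a^2 + 5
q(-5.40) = -344.93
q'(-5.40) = 179.96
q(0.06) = -2.70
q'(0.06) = 5.02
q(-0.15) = -3.76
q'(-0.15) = 5.14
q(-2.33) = -39.95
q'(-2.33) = 37.57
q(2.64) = 47.00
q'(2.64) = 46.82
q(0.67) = 0.95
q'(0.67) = 7.69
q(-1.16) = -11.92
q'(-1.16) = 13.07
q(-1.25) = -13.16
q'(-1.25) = 14.38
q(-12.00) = -3519.00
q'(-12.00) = 869.00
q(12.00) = 3513.00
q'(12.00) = 869.00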